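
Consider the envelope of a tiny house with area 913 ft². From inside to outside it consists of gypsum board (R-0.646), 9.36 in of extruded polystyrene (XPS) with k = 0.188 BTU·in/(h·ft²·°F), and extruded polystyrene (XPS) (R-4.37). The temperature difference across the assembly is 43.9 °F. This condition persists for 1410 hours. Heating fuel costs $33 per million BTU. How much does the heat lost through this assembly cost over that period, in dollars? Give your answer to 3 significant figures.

9.36/0.188 = 49.79
R_total = 0.646 + 49.79 + 4.37 = 54.8 ft²·°F·h/BTU
Q = 913 × 43.9 / 54.8 = 731.4 BTU/h
E = 731.4 × 1410 = 1031000 BTU
Cost = 1031000/10⁶ × 33 = $34.03

34.0 dollars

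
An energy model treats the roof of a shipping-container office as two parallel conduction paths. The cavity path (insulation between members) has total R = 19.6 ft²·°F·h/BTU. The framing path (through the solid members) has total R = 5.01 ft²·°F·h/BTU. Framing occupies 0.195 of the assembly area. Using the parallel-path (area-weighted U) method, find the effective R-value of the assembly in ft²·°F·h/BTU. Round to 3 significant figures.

12.5 ft²·°F·h/BTU

U_eff = 0.805/19.6 + 0.195/5.01 = 0.04107 + 0.03892 = 0.07999
R_eff = 1/U_eff = 12.5 ft²·°F·h/BTU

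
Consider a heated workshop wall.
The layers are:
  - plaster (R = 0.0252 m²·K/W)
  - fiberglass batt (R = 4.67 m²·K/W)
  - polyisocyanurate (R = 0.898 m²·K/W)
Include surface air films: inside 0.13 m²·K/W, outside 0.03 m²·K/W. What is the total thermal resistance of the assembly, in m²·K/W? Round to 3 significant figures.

R_total = 0.13 + 0.0252 + 4.67 + 0.898 + 0.03 = 5.753 m²·K/W

5.75 m²·K/W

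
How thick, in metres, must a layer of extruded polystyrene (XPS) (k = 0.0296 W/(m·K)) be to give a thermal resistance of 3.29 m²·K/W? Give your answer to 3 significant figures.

L = R·k = 3.29 × 0.0296 = 0.09738 m

0.0974 m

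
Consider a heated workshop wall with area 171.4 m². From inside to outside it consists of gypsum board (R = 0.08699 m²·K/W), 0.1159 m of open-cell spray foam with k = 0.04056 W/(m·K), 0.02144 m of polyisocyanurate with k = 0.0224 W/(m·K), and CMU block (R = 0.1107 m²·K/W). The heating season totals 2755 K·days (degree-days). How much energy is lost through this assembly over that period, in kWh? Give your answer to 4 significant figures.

0.1159/0.04056 = 2.8575
0.02144/0.0224 = 0.95714
R_total = 0.08699 + 2.8575 + 0.95714 + 0.1107 = 4.0123 m²·K/W
E = A × HDD × 24 / R / 1000 = 171.4 × 2755 × 24 / 4.0123 / 1000 = 2824.5 kWh

2825 kWh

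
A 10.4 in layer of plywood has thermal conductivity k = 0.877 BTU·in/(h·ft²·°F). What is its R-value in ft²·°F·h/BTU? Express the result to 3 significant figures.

11.9 ft²·°F·h/BTU

R = L/k = 10.4/0.877 = 11.86 ft²·°F·h/BTU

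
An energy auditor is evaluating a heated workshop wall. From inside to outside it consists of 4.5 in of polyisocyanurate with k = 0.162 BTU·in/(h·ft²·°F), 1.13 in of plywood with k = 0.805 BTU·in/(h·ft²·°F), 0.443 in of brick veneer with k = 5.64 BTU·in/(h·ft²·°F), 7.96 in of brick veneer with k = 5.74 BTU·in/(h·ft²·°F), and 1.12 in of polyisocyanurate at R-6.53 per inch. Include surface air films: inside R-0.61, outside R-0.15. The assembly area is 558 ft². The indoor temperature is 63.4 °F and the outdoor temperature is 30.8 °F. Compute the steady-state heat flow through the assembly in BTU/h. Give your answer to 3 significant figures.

4.5/0.162 = 27.78
1.13/0.805 = 1.404
0.443/5.64 = 0.07855
7.96/5.74 = 1.387
1.12 × 6.53 = 7.314
R_total = 0.61 + 27.78 + 1.404 + 0.07855 + 1.387 + 7.314 + 0.15 = 38.72 ft²·°F·h/BTU
Q = A·ΔT/R = 558 × (63.4 − 30.8) / 38.72 = 469.8 BTU/h

470 BTU/h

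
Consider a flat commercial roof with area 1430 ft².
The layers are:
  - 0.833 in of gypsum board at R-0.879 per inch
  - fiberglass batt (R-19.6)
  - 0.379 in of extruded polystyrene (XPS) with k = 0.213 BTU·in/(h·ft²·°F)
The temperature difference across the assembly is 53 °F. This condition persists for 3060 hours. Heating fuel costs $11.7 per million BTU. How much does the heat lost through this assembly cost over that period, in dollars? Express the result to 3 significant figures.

0.833 × 0.879 = 0.7322
0.379/0.213 = 1.779
R_total = 0.7322 + 19.6 + 1.779 = 22.11 ft²·°F·h/BTU
Q = 1430 × 53 / 22.11 = 3428 BTU/h
E = 3428 × 3060 = 10490000 BTU
Cost = 10490000/10⁶ × 11.7 = $122.7

123 dollars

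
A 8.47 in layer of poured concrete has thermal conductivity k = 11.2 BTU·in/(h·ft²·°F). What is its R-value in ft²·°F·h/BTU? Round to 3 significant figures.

0.756 ft²·°F·h/BTU

R = L/k = 8.47/11.2 = 0.7563 ft²·°F·h/BTU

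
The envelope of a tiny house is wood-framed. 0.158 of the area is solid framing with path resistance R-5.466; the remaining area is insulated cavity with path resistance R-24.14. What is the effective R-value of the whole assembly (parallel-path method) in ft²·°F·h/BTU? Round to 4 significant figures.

15.68 ft²·°F·h/BTU

U_eff = 0.842/24.14 + 0.158/5.466 = 0.03488 + 0.028906 = 0.063786
R_eff = 1/U_eff = 15.677 ft²·°F·h/BTU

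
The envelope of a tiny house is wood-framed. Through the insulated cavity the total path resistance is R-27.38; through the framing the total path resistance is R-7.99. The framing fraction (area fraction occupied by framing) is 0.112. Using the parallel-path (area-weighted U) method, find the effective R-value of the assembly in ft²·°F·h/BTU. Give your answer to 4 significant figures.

U_eff = 0.888/27.38 + 0.112/7.99 = 0.032432 + 0.014018 = 0.04645
R_eff = 1/U_eff = 21.529 ft²·°F·h/BTU

21.53 ft²·°F·h/BTU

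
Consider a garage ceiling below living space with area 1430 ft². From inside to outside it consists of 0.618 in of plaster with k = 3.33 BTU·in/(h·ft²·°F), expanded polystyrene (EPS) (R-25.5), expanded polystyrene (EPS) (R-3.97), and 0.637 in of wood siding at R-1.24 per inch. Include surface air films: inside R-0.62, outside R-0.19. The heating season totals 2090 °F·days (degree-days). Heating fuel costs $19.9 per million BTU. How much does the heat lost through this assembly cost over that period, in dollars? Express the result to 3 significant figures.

0.618/3.33 = 0.1856
0.637 × 1.24 = 0.7899
R_total = 0.62 + 0.1856 + 25.5 + 3.97 + 0.7899 + 0.19 = 31.26 ft²·°F·h/BTU
E = A × HDD × 24 / R = 1430 × 2090 × 24 / 31.26 = 2295000 BTU
Cost = 2295000/10⁶ × 19.9 = $45.67

45.7 dollars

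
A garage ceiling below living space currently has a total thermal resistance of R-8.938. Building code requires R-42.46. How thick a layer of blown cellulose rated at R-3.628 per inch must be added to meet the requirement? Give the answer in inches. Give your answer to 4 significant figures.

ΔR = 42.46 − 8.938 = 33.522 ft²·°F·h/BTU
L = ΔR / (R/in) = 33.522/3.628 = 9.2398 in

9.240 in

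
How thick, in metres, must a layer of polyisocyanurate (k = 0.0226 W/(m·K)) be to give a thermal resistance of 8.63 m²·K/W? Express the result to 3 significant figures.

0.195 m

L = R·k = 8.63 × 0.0226 = 0.195 m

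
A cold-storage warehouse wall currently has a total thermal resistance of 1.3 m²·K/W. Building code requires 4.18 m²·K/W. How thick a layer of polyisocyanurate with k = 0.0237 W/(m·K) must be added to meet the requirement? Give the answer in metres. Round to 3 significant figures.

ΔR = 4.18 − 1.3 = 2.88 m²·K/W
L = ΔR × k = 2.88 × 0.0237 = 0.06826 m

0.0683 m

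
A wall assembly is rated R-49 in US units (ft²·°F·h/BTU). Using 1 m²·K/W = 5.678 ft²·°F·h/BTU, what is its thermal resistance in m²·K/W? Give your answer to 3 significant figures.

8.63 m²·K/W

R_SI = 49/5.678 = 8.63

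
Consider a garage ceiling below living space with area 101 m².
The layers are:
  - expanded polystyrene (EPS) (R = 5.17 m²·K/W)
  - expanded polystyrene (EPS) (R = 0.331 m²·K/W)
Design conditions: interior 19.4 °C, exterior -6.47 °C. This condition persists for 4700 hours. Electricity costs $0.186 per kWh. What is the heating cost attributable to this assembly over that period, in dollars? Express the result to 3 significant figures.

415 dollars

R_total = 5.17 + 0.331 = 5.501 m²·K/W
Q = 101 × (19.4 − (-6.47)) / 5.501 = 475 W
E = 475 W × 4700 h / 1000 = 2232 kWh
Cost = 2232 × 0.186 = $415.2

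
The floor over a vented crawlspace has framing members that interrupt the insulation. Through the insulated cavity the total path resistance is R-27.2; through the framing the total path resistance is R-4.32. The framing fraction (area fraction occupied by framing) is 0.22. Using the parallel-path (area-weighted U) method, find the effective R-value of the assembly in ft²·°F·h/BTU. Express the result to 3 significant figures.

U_eff = 0.78/27.2 + 0.22/4.32 = 0.02868 + 0.05093 = 0.0796
R_eff = 1/U_eff = 12.56 ft²·°F·h/BTU

12.6 ft²·°F·h/BTU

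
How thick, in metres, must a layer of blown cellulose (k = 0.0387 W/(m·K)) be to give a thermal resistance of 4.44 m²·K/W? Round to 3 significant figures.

0.172 m

L = R·k = 4.44 × 0.0387 = 0.1718 m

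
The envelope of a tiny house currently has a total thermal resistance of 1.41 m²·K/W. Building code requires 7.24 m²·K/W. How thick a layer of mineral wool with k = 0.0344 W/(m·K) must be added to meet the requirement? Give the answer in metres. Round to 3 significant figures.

0.201 m

ΔR = 7.24 − 1.41 = 5.83 m²·K/W
L = ΔR × k = 5.83 × 0.0344 = 0.2006 m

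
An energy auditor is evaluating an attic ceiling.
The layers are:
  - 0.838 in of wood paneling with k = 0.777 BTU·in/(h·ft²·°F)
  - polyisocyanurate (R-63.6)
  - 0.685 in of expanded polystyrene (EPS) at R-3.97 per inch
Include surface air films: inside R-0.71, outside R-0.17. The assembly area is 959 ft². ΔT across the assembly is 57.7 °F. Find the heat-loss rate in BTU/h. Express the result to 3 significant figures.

0.838/0.777 = 1.079
0.685 × 3.97 = 2.719
R_total = 0.71 + 1.079 + 63.6 + 2.719 + 0.17 = 68.28 ft²·°F·h/BTU
Q = A·ΔT/R = 959 × 57.7 / 68.28 = 810.4 BTU/h

810 BTU/h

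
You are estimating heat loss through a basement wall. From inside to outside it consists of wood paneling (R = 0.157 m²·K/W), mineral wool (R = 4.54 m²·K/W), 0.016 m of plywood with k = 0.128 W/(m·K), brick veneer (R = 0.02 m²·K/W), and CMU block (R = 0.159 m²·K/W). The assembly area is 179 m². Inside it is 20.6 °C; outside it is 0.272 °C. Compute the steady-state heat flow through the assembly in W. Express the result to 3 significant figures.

728 W

0.016/0.128 = 0.125
R_total = 0.157 + 4.54 + 0.125 + 0.02 + 0.159 = 5.001 m²·K/W
Q = A·ΔT/R = 179 × (20.6 − 0.272) / 5.001 = 727.6 W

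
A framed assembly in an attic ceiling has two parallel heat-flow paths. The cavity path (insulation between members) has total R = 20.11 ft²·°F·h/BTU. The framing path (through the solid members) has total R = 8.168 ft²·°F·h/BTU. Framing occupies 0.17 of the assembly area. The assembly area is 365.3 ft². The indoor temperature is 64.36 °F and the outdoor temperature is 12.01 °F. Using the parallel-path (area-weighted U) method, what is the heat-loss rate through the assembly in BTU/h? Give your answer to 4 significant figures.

U_eff = 0.83/20.11 + 0.17/8.168 = 0.041273 + 0.020813 = 0.062086
R_eff = 1/U_eff = 16.107 ft²·°F·h/BTU
Q = 365.3 × (64.36 − 12.01) / 16.107 = 1187.3 BTU/h

1187 BTU/h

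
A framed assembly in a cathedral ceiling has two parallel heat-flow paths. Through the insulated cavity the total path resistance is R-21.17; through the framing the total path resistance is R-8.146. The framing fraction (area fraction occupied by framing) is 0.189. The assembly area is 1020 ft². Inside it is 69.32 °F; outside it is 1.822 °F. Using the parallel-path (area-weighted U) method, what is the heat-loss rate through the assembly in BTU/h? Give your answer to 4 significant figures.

U_eff = 0.811/21.17 + 0.189/8.146 = 0.038309 + 0.023202 = 0.06151
R_eff = 1/U_eff = 16.257 ft²·°F·h/BTU
Q = 1020 × (69.32 − 1.822) / 16.257 = 4234.9 BTU/h

4235 BTU/h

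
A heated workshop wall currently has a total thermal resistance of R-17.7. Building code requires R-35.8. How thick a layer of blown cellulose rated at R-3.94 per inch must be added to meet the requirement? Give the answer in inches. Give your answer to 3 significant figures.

ΔR = 35.8 − 17.7 = 18.1 ft²·°F·h/BTU
L = ΔR / (R/in) = 18.1/3.94 = 4.594 in

4.59 in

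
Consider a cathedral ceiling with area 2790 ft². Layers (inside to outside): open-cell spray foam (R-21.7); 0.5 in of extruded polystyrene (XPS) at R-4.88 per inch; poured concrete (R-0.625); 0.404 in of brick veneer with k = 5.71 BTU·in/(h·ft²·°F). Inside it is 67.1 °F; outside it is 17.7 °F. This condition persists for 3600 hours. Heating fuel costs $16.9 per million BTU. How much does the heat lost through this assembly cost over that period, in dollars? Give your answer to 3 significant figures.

338 dollars

0.5 × 4.88 = 2.44
0.404/5.71 = 0.07075
R_total = 21.7 + 2.44 + 0.625 + 0.07075 = 24.84 ft²·°F·h/BTU
Q = 2790 × (67.1 − 17.7) / 24.84 = 5549 BTU/h
E = 5549 × 3600 = 19980000 BTU
Cost = 19980000/10⁶ × 16.9 = $337.6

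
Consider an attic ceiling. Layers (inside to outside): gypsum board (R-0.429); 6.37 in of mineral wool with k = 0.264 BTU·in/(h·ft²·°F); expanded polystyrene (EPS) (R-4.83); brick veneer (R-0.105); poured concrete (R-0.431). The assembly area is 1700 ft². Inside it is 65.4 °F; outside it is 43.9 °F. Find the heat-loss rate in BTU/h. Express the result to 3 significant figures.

1220 BTU/h

6.37/0.264 = 24.13
R_total = 0.429 + 24.13 + 4.83 + 0.105 + 0.431 = 29.92 ft²·°F·h/BTU
Q = A·ΔT/R = 1700 × (65.4 − 43.9) / 29.92 = 1221 BTU/h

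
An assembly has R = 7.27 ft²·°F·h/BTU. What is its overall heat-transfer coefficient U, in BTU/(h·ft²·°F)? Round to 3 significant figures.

U = 1/R = 1/7.27 = 0.1376

0.138 BTU/(h·ft²·°F)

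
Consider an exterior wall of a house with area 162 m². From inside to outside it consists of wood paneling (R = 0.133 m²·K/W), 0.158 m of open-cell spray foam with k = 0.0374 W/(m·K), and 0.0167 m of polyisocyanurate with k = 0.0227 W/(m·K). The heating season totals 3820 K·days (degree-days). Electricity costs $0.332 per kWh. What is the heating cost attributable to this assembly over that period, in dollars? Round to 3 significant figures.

968 dollars

0.158/0.0374 = 4.225
0.0167/0.0227 = 0.7357
R_total = 0.133 + 4.225 + 0.7357 = 5.093 m²·K/W
E = A × HDD × 24 / R / 1000 = 162 × 3820 × 24 / 5.093 / 1000 = 2916 kWh
Cost = 2916 × 0.332 = $968.1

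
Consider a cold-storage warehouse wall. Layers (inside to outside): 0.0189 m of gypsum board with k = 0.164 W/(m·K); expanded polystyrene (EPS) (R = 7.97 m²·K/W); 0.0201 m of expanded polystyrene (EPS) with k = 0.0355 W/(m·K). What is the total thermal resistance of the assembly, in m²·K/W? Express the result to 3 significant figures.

8.65 m²·K/W

0.0189/0.164 = 0.1152
0.0201/0.0355 = 0.5662
R_total = 0.1152 + 7.97 + 0.5662 = 8.651 m²·K/W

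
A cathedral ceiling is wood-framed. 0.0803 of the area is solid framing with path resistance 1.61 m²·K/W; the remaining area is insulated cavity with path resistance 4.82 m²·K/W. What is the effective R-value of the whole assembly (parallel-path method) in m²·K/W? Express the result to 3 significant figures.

U_eff = 0.9197/4.82 + 0.0803/1.61 = 0.1908 + 0.04988 = 0.2407
R_eff = 1/U_eff = 4.155 m²·K/W

4.15 m²·K/W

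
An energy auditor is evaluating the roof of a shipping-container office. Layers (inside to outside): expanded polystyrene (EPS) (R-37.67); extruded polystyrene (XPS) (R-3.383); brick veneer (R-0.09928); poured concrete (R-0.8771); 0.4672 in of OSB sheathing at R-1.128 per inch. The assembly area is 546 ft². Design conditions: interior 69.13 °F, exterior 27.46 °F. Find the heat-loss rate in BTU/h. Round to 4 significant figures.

0.4672 × 1.128 = 0.527
R_total = 37.67 + 3.383 + 0.09928 + 0.8771 + 0.527 = 42.556 ft²·°F·h/BTU
Q = A·ΔT/R = 546 × (69.13 − 27.46) / 42.556 = 534.63 BTU/h

534.6 BTU/h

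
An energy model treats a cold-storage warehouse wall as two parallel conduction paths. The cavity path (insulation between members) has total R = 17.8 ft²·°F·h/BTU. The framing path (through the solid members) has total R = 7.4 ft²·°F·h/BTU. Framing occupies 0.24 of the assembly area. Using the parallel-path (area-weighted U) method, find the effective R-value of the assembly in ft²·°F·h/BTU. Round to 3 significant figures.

13.3 ft²·°F·h/BTU

U_eff = 0.76/17.8 + 0.24/7.4 = 0.0427 + 0.03243 = 0.07513
R_eff = 1/U_eff = 13.31 ft²·°F·h/BTU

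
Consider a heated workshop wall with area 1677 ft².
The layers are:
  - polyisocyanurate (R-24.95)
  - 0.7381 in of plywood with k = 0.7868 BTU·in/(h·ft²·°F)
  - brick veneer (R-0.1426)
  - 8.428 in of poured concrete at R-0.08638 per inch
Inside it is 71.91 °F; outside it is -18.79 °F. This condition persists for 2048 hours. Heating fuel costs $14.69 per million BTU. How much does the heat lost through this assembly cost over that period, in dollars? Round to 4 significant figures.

171.0 dollars

0.7381/0.7868 = 0.9381
8.428 × 0.08638 = 0.72801
R_total = 24.95 + 0.9381 + 0.1426 + 0.72801 = 26.759 ft²·°F·h/BTU
Q = 1677 × (71.91 − (-18.79)) / 26.759 = 5684.3 BTU/h
E = 5684.3 × 2048 = 11641000 BTU
Cost = 11641000/10⁶ × 14.69 = $171.01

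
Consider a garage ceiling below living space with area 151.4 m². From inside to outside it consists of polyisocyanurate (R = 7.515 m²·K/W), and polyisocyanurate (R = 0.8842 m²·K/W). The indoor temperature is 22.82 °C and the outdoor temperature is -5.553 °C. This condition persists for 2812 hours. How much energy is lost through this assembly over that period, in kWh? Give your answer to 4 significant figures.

1438 kWh

R_total = 7.515 + 0.8842 = 8.3992 m²·K/W
Q = 151.4 × (22.82 − (-5.553)) / 8.3992 = 511.44 W
E = 511.44 W × 2812 h / 1000 = 1438.2 kWh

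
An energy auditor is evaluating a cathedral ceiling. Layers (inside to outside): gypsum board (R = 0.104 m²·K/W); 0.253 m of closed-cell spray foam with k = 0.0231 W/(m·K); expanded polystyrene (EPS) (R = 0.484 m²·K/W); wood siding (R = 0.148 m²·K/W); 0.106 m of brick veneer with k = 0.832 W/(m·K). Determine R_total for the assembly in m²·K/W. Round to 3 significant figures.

0.253/0.0231 = 10.95
0.106/0.832 = 0.1274
R_total = 0.104 + 10.95 + 0.484 + 0.148 + 0.1274 = 11.82 m²·K/W

11.8 m²·K/W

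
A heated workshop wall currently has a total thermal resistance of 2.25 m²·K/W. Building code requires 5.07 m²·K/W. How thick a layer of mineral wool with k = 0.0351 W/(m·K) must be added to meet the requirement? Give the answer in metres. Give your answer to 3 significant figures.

0.0990 m

ΔR = 5.07 − 2.25 = 2.82 m²·K/W
L = ΔR × k = 2.82 × 0.0351 = 0.09898 m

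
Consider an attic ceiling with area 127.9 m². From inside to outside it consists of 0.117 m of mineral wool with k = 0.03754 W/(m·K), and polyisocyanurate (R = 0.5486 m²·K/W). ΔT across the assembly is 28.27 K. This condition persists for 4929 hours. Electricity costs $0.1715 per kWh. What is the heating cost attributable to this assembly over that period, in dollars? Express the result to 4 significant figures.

0.117/0.03754 = 3.1167
R_total = 3.1167 + 0.5486 = 3.6653 m²·K/W
Q = 127.9 × 28.27 / 3.6653 = 986.48 W
E = 986.48 W × 4929 h / 1000 = 4862.4 kWh
Cost = 4862.4 × 0.1715 = $833.9

833.9 dollars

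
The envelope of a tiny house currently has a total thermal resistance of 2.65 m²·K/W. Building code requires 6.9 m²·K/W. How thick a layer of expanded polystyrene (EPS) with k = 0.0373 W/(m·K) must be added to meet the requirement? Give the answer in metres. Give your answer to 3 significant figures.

ΔR = 6.9 − 2.65 = 4.25 m²·K/W
L = ΔR × k = 4.25 × 0.0373 = 0.1585 m

0.159 m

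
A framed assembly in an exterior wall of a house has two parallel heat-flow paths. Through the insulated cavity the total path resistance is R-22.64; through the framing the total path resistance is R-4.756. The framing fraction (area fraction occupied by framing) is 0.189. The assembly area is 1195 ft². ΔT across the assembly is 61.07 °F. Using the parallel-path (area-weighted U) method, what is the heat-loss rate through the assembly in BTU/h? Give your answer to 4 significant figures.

5514 BTU/h

U_eff = 0.811/22.64 + 0.189/4.756 = 0.035822 + 0.039739 = 0.075561
R_eff = 1/U_eff = 13.234 ft²·°F·h/BTU
Q = 1195 × 61.07 / 13.234 = 5514.3 BTU/h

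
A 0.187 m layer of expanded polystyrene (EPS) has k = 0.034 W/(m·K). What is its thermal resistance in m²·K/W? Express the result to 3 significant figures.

R = L/k = 0.187/0.034 = 5.5 m²·K/W

5.50 m²·K/W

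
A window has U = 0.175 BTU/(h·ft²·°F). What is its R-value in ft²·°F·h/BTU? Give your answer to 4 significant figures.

5.714 ft²·°F·h/BTU

R = 1/U = 1/0.175 = 5.7143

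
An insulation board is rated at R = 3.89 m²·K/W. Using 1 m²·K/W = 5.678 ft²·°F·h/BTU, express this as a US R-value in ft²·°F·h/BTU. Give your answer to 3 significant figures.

R_US = 3.89 × 5.678 = 22.09

22.1 ft²·°F·h/BTU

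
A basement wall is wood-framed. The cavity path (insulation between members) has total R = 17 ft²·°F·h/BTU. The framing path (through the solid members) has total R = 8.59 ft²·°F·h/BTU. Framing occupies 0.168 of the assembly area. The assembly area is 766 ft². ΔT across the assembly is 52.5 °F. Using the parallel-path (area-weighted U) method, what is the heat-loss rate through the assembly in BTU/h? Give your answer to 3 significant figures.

2750 BTU/h

U_eff = 0.832/17 + 0.168/8.59 = 0.04894 + 0.01956 = 0.0685
R_eff = 1/U_eff = 14.6 ft²·°F·h/BTU
Q = 766 × 52.5 / 14.6 = 2755 BTU/h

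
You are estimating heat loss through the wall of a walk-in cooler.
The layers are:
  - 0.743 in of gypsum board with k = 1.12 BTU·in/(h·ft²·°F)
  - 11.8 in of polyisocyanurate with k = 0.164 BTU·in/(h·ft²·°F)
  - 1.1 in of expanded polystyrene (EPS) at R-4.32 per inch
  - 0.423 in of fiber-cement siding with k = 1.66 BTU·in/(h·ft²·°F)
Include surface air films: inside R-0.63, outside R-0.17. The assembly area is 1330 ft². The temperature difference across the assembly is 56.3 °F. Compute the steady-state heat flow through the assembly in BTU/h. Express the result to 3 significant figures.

0.743/1.12 = 0.6634
11.8/0.164 = 71.95
1.1 × 4.32 = 4.752
0.423/1.66 = 0.2548
R_total = 0.63 + 0.6634 + 71.95 + 4.752 + 0.2548 + 0.17 = 78.42 ft²·°F·h/BTU
Q = A·ΔT/R = 1330 × 56.3 / 78.42 = 954.8 BTU/h

955 BTU/h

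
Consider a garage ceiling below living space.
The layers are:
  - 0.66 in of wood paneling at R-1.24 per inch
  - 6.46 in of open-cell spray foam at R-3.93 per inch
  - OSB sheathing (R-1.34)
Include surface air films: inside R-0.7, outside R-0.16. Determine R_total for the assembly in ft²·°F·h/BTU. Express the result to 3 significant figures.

28.4 ft²·°F·h/BTU

0.66 × 1.24 = 0.8184
6.46 × 3.93 = 25.39
R_total = 0.7 + 0.8184 + 25.39 + 1.34 + 0.16 = 28.41 ft²·°F·h/BTU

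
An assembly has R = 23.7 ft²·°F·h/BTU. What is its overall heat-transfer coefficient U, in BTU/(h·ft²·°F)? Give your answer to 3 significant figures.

0.0422 BTU/(h·ft²·°F)

U = 1/R = 1/23.7 = 0.04219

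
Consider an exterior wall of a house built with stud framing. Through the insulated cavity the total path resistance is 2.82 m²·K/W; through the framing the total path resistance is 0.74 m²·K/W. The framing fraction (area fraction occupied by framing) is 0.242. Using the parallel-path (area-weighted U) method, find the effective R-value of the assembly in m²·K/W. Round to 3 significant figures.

1.68 m²·K/W

U_eff = 0.758/2.82 + 0.242/0.74 = 0.2688 + 0.327 = 0.5958
R_eff = 1/U_eff = 1.678 m²·K/W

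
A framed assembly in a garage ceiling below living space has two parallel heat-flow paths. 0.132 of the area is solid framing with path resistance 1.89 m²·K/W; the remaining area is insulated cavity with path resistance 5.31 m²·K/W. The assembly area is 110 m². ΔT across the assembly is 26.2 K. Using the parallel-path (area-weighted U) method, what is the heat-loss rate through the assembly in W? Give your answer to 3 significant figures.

U_eff = 0.868/5.31 + 0.132/1.89 = 0.1635 + 0.06984 = 0.2333
R_eff = 1/U_eff = 4.286 m²·K/W
Q = 110 × 26.2 / 4.286 = 672.4 W

672 W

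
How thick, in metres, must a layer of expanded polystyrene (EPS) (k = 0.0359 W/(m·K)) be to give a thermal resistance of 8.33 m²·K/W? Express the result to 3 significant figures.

0.299 m

L = R·k = 8.33 × 0.0359 = 0.299 m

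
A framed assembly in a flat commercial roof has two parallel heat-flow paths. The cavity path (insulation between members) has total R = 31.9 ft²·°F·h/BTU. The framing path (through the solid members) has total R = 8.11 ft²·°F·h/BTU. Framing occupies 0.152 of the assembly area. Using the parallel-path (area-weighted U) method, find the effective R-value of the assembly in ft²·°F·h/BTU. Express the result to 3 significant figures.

U_eff = 0.848/31.9 + 0.152/8.11 = 0.02658 + 0.01874 = 0.04533
R_eff = 1/U_eff = 22.06 ft²·°F·h/BTU

22.1 ft²·°F·h/BTU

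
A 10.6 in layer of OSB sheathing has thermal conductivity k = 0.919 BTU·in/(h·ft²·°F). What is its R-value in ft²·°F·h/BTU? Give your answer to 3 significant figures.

R = L/k = 10.6/0.919 = 11.53 ft²·°F·h/BTU

11.5 ft²·°F·h/BTU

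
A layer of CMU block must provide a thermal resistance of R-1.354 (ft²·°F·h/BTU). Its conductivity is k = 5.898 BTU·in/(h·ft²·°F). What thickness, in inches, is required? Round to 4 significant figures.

7.986 in

L = R × k = 1.354 × 5.898 = 7.9859 in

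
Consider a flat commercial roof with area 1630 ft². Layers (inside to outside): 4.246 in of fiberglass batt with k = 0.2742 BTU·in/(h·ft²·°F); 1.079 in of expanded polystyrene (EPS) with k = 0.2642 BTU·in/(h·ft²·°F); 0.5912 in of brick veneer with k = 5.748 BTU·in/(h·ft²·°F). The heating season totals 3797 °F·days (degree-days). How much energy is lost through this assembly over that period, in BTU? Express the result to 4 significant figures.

7551000 BTU

4.246/0.2742 = 15.485
1.079/0.2642 = 4.084
0.5912/5.748 = 0.10285
R_total = 15.485 + 4.084 + 0.10285 = 19.672 ft²·°F·h/BTU
E = A × HDD × 24 / R = 1630 × 3797 × 24 / 19.672 = 7550800 BTU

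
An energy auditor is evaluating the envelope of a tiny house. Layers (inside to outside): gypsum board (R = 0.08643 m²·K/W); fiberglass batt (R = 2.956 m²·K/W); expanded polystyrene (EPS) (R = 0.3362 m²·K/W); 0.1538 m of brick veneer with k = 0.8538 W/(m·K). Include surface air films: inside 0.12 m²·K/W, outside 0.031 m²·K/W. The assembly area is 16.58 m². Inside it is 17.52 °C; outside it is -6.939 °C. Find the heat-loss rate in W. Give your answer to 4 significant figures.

109.3 W

0.1538/0.8538 = 0.18014
R_total = 0.12 + 0.08643 + 2.956 + 0.3362 + 0.18014 + 0.031 = 3.7098 m²·K/W
Q = A·ΔT/R = 16.58 × (17.52 − (-6.939)) / 3.7098 = 109.31 W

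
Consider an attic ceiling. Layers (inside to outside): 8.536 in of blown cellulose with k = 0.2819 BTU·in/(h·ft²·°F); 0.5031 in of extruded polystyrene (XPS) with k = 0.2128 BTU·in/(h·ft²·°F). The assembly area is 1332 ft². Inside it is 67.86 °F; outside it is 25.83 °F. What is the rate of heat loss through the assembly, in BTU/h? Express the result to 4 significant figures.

1715 BTU/h

8.536/0.2819 = 30.28
0.5031/0.2128 = 2.3642
R_total = 30.28 + 2.3642 = 32.644 ft²·°F·h/BTU
Q = A·ΔT/R = 1332 × (67.86 − 25.83) / 32.644 = 1715 BTU/h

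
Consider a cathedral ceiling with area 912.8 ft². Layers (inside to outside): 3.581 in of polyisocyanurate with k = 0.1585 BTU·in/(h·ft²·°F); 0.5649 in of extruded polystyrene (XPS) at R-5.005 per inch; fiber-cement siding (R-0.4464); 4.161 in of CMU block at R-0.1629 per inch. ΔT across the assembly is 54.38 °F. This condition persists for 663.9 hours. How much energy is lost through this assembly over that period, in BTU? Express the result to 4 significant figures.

3.581/0.1585 = 22.593
0.5649 × 5.005 = 2.8273
4.161 × 0.1629 = 0.67783
R_total = 22.593 + 2.8273 + 0.4464 + 0.67783 = 26.545 ft²·°F·h/BTU
Q = 912.8 × 54.38 / 26.545 = 1870 BTU/h
E = 1870 × 663.9 = 1241500 BTU

1241000 BTU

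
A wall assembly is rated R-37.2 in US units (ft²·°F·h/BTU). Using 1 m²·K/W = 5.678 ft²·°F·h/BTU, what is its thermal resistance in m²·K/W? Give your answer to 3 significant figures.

6.55 m²·K/W

R_SI = 37.2/5.678 = 6.552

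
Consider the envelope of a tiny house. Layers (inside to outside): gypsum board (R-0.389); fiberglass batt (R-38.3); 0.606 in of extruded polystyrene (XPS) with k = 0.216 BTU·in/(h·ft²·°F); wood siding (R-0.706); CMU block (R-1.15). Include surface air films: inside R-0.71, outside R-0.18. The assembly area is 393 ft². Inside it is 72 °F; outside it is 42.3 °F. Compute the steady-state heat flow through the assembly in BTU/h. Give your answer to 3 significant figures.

264 BTU/h

0.606/0.216 = 2.806
R_total = 0.71 + 0.389 + 38.3 + 2.806 + 0.706 + 1.15 + 0.18 = 44.24 ft²·°F·h/BTU
Q = A·ΔT/R = 393 × (72 − 42.3) / 44.24 = 263.8 BTU/h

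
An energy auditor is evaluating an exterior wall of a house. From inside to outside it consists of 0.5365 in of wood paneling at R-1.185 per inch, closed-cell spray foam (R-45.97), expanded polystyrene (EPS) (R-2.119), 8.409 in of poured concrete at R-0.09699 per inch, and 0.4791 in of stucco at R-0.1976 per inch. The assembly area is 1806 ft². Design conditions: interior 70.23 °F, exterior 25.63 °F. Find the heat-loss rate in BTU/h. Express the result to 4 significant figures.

0.5365 × 1.185 = 0.63575
8.409 × 0.09699 = 0.81559
0.4791 × 0.1976 = 0.09467
R_total = 0.63575 + 45.97 + 2.119 + 0.81559 + 0.09467 = 49.635 ft²·°F·h/BTU
Q = A·ΔT/R = 1806 × (70.23 − 25.63) / 49.635 = 1622.8 BTU/h

1623 BTU/h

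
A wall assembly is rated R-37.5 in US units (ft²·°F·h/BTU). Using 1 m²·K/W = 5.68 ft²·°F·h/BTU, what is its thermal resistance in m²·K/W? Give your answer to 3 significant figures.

6.60 m²·K/W

R_SI = 37.5/5.68 = 6.602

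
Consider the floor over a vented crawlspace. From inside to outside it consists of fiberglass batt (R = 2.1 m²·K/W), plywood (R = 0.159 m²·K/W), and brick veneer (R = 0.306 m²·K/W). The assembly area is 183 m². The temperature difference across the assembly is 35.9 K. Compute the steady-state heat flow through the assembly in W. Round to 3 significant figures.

2560 W

R_total = 2.1 + 0.159 + 0.306 = 2.565 m²·K/W
Q = A·ΔT/R = 183 × 35.9 / 2.565 = 2561 W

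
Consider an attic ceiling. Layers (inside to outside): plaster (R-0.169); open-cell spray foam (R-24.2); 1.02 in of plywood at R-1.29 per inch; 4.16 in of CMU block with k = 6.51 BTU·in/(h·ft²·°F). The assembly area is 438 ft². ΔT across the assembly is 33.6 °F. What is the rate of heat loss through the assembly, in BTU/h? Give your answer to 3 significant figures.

1.02 × 1.29 = 1.316
4.16/6.51 = 0.639
R_total = 0.169 + 24.2 + 1.316 + 0.639 = 26.32 ft²·°F·h/BTU
Q = A·ΔT/R = 438 × 33.6 / 26.32 = 559.1 BTU/h

559 BTU/h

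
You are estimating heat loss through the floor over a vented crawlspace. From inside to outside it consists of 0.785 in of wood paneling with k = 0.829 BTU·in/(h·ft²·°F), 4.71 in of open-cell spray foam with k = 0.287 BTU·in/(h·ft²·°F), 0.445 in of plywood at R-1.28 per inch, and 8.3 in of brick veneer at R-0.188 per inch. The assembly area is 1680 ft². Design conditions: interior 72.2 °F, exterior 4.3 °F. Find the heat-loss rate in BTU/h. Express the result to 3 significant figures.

0.785/0.829 = 0.9469
4.71/0.287 = 16.41
0.445 × 1.28 = 0.5696
8.3 × 0.188 = 1.56
R_total = 0.9469 + 16.41 + 0.5696 + 1.56 = 19.49 ft²·°F·h/BTU
Q = A·ΔT/R = 1680 × (72.2 − 4.3) / 19.49 = 5853 BTU/h

5850 BTU/h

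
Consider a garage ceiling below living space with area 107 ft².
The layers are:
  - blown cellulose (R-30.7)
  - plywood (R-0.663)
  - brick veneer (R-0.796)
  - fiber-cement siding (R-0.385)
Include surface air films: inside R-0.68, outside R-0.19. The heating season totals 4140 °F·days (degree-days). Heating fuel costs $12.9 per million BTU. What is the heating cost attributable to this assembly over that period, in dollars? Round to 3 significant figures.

R_total = 0.68 + 30.7 + 0.663 + 0.796 + 0.385 + 0.19 = 33.41 ft²·°F·h/BTU
E = A × HDD × 24 / R = 107 × 4140 × 24 / 33.41 = 318200 BTU
Cost = 318200/10⁶ × 12.9 = $4.104

4.10 dollars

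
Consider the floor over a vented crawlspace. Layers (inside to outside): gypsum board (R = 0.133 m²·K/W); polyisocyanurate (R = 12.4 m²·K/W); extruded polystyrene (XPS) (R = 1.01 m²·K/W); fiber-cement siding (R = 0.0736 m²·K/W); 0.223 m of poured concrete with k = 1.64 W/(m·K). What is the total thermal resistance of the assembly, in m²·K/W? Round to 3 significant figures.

0.223/1.64 = 0.136
R_total = 0.133 + 12.4 + 1.01 + 0.0736 + 0.136 = 13.75 m²·K/W

13.8 m²·K/W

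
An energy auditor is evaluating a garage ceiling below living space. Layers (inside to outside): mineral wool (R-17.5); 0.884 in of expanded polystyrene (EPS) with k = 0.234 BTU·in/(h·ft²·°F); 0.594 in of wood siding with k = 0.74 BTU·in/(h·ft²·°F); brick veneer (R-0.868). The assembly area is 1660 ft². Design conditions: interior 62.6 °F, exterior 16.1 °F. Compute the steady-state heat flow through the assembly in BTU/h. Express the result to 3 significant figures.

3360 BTU/h

0.884/0.234 = 3.778
0.594/0.74 = 0.8027
R_total = 17.5 + 3.778 + 0.8027 + 0.868 = 22.95 ft²·°F·h/BTU
Q = A·ΔT/R = 1660 × (62.6 − 16.1) / 22.95 = 3364 BTU/h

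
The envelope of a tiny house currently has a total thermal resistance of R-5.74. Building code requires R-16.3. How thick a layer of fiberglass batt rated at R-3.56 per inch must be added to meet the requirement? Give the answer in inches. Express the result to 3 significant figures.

ΔR = 16.3 − 5.74 = 10.56 ft²·°F·h/BTU
L = ΔR / (R/in) = 10.56/3.56 = 2.966 in

2.97 in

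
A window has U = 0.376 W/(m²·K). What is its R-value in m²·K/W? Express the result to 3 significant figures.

R = 1/U = 1/0.376 = 2.66

2.66 m²·K/W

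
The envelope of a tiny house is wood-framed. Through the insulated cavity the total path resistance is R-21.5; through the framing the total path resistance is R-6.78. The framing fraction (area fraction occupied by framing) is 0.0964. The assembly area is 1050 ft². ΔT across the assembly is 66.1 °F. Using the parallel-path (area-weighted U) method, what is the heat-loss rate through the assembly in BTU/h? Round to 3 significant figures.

3900 BTU/h

U_eff = 0.9036/21.5 + 0.0964/6.78 = 0.04203 + 0.01422 = 0.05625
R_eff = 1/U_eff = 17.78 ft²·°F·h/BTU
Q = 1050 × 66.1 / 17.78 = 3904 BTU/h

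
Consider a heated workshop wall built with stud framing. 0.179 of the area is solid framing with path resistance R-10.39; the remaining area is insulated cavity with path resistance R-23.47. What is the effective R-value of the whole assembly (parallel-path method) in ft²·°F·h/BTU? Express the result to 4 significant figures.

19.15 ft²·°F·h/BTU

U_eff = 0.821/23.47 + 0.179/10.39 = 0.034981 + 0.017228 = 0.052209
R_eff = 1/U_eff = 19.154 ft²·°F·h/BTU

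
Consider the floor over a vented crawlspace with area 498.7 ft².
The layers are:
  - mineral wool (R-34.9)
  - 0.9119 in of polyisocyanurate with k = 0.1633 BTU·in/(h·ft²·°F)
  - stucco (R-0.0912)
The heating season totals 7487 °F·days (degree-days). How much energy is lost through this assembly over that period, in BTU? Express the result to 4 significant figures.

0.9119/0.1633 = 5.5842
R_total = 34.9 + 5.5842 + 0.0912 = 40.575 ft²·°F·h/BTU
E = A × HDD × 24 / R = 498.7 × 7487 × 24 / 40.575 = 2208500 BTU

2208000 BTU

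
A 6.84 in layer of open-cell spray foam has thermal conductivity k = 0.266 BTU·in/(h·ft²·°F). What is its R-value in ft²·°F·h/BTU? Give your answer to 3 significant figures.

R = L/k = 6.84/0.266 = 25.71 ft²·°F·h/BTU

25.7 ft²·°F·h/BTU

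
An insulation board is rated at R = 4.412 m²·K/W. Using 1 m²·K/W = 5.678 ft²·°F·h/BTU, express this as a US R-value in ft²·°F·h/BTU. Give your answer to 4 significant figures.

25.05 ft²·°F·h/BTU

R_US = 4.412 × 5.678 = 25.051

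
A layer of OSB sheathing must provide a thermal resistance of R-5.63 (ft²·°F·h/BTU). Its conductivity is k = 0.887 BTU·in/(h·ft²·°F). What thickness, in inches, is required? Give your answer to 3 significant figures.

4.99 in

L = R × k = 5.63 × 0.887 = 4.994 in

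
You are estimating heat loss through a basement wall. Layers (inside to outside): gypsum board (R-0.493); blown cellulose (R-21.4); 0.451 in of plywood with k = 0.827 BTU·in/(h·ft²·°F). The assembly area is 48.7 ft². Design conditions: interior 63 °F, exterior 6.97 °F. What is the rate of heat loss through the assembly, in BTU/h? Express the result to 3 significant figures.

0.451/0.827 = 0.5453
R_total = 0.493 + 21.4 + 0.5453 = 22.44 ft²·°F·h/BTU
Q = A·ΔT/R = 48.7 × (63 − 6.97) / 22.44 = 121.6 BTU/h

122 BTU/h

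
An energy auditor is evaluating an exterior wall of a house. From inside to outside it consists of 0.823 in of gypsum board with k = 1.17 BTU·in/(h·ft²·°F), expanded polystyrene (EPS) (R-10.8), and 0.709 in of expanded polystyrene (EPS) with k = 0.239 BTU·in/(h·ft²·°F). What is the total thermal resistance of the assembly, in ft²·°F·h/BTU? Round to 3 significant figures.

14.5 ft²·°F·h/BTU

0.823/1.17 = 0.7034
0.709/0.239 = 2.967
R_total = 0.7034 + 10.8 + 2.967 = 14.47 ft²·°F·h/BTU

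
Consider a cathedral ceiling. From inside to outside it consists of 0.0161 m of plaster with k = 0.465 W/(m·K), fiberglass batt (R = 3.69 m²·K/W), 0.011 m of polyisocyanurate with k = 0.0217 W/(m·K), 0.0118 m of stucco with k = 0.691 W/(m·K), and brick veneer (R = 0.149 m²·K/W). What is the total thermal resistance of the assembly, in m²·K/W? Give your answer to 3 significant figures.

0.0161/0.465 = 0.03462
0.011/0.0217 = 0.5069
0.0118/0.691 = 0.01708
R_total = 0.03462 + 3.69 + 0.5069 + 0.01708 + 0.149 = 4.398 m²·K/W

4.40 m²·K/W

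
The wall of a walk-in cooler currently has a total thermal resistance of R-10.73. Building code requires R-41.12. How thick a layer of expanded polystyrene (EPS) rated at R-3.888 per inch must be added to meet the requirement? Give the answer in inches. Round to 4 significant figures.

ΔR = 41.12 − 10.73 = 30.39 ft²·°F·h/BTU
L = ΔR / (R/in) = 30.39/3.888 = 7.8164 in

7.816 in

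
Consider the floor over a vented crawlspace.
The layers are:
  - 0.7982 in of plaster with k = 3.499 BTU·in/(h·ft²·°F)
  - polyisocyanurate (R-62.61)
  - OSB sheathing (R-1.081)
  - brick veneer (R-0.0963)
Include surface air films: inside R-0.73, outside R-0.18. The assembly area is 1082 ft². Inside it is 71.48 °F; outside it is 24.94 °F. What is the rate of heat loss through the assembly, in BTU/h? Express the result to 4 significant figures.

775.6 BTU/h

0.7982/3.499 = 0.22812
R_total = 0.73 + 0.22812 + 62.61 + 1.081 + 0.0963 + 0.18 = 64.925 ft²·°F·h/BTU
Q = A·ΔT/R = 1082 × (71.48 − 24.94) / 64.925 = 775.6 BTU/h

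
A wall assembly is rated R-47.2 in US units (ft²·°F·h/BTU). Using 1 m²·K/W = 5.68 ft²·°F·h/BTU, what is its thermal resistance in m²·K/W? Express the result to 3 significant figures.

R_SI = 47.2/5.68 = 8.31

8.31 m²·K/W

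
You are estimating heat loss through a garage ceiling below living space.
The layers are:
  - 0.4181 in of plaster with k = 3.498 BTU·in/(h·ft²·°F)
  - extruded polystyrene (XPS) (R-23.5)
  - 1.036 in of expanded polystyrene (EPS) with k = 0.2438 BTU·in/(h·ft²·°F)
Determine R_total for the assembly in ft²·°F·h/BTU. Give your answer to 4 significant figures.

0.4181/3.498 = 0.11953
1.036/0.2438 = 4.2494
R_total = 0.11953 + 23.5 + 4.2494 = 27.869 ft²·°F·h/BTU

27.87 ft²·°F·h/BTU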